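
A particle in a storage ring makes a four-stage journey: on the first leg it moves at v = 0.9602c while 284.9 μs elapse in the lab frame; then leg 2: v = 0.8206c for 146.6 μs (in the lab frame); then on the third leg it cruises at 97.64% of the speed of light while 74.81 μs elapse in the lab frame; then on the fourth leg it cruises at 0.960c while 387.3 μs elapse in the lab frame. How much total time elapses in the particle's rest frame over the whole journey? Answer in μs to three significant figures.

τ = 288 μs

Leg 1: γ = 1/√(1 − 0.9602²) = 1/√0.07802 = 3.580; τ_1 = 284.9/3.580 = 79.58 μs.
Leg 2: γ = 1/√(1 − 0.8206²) = 1/√0.3266 = 1.750; τ_2 = 146.6/1.750 = 83.78 μs.
Leg 3: β = 0.9764; γ = 1/√(1 − 0.9764²) = 1/√0.04664 = 4.630; τ_3 = 74.81/4.630 = 16.16 μs.
Leg 4: γ = 1/√(1 − 0.960²) = 25/7 ≈ 3.571; τ_4 = 387.3/3.571 = 108.4 μs.
Total: 79.58 + 83.78 + 16.16 + 108.4 μs.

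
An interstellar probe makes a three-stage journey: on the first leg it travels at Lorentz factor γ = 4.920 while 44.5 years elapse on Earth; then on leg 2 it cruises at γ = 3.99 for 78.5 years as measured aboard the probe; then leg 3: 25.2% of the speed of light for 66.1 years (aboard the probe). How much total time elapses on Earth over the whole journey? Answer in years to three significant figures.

Leg 1: 44.5 years is already measured on Earth.
Leg 2: γ = 3.99; Δt_2 = 3.990 × 78.5 = 313.2 years.
Leg 3: β = 0.252; γ = 1/√(1 − 0.252²) = 1/√0.9365 = 1.033; Δt_3 = 1.033 × 66.1 = 68.30 years.
Total: 44.50 + 313.2 + 68.30 years.

Δt = 426 years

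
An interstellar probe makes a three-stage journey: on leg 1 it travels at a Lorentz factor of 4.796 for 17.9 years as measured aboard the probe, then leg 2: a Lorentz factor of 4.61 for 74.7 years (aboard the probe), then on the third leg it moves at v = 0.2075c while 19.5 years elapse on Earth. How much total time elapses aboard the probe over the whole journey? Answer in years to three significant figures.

Leg 1: 17.9 years is already measured aboard the probe.
Leg 2: 74.7 years is already measured aboard the probe.
Leg 3: γ = 1/√(1 − 0.2075²) = 1/√0.9569 = 1.022; τ_3 = 19.5/1.022 = 19.08 years.
Total: 17.90 + 74.70 + 19.08 years.

τ = 112 years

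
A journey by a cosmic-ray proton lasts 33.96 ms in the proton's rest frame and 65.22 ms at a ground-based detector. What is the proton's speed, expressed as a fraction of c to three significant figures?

The proper time is measured in the proton's rest frame (both events occur at the proton's location); Δt is measured at a ground-based detector. γ = Δt/τ = 65.22/33.96 = 1.920.
β = √(1 − 1/γ²) = √(1 − 0.2711) = √0.7289

β = 0.854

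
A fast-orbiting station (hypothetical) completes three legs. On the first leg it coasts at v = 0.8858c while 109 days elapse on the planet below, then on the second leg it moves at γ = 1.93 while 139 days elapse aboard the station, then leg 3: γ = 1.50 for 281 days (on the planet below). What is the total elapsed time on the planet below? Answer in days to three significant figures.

Leg 1: 109 days is already measured on the planet below.
Leg 2: γ = 1.93; Δt_2 = 1.930 × 139 = 268.3 days.
Leg 3: 281 days is already measured on the planet below.
Total: 109.0 + 268.3 + 281.0 days.

Δt = 658 days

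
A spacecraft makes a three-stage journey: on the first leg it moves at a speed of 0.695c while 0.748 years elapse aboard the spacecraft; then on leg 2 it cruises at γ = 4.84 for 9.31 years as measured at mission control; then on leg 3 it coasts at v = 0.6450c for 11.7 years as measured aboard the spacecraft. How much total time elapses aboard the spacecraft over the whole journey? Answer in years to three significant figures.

Leg 1: 0.748 years is already measured aboard the spacecraft.
Leg 2: γ = 4.84; τ_2 = 9.31/4.840 = 1.924 years.
Leg 3: 11.7 years is already measured aboard the spacecraft.
Total: 0.7480 + 1.924 + 11.70 years.

τ = 14.4 years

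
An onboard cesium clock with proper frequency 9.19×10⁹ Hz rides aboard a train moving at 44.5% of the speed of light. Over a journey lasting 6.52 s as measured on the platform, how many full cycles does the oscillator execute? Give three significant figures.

β = 0.445; γ = 1/√(1 − 0.445²) = 1/√0.8020 = 1.117
The oscillator's own cycle count is N = f × τ where τ is the proper time on the train. τ = Δt/γ = 6.52/1.117 = 5.839 s = 5.839×10⁰ s.
N = 9.19×10⁹ × 5.839×10⁰ = 5.366×10¹⁰.

N = 5.37×10¹⁰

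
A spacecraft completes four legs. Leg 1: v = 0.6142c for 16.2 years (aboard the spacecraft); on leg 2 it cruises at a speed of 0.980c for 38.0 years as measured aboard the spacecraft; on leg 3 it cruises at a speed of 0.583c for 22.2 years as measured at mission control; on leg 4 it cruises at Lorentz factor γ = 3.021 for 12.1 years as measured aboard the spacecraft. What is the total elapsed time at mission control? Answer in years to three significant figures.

Leg 1: γ = 1/√(1 − 0.6142²) = 1/√0.6228 = 1.267; Δt_1 = 1.267 × 16.2 = 20.53 years.
Leg 2: γ = 1/√(1 − 0.980²) = 1/√0.03960 = 5.025; Δt_2 = 5.025 × 38.0 = 191.0 years.
Leg 3: 22.2 years is already measured at mission control.
Leg 4: γ = 3.021; Δt_4 = 3.021 × 12.1 = 36.55 years.
Total: 20.53 + 191.0 + 22.20 + 36.55 years.

Δt = 270 years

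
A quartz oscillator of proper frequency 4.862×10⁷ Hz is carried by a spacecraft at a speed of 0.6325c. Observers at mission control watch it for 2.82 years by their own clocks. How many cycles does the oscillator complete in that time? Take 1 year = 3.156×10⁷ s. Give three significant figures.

N = 3.35×10¹⁵

γ = 1/√(1 − 0.6325²) = 1/√0.5999 = 1.291
During 2.82 years of lab time, the oscillator's proper time advances by τ = Δt/γ = 2.82/1.291 = 2.184 years = 6.894×10⁷ s.
N = f × τ = 4.862×10⁷ × 6.894×10⁷ = 3.352×10¹⁵.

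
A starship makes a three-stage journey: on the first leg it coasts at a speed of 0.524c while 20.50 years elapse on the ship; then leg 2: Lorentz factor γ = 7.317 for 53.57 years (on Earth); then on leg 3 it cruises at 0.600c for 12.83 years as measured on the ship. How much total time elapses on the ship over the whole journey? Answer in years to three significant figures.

τ = 40.7 years

Leg 1: 20.50 years is already measured on the ship.
Leg 2: γ = 7.317; τ_2 = 53.57/7.317 = 7.321 years.
Leg 3: 12.83 years is already measured on the ship.
Total: 20.50 + 7.321 + 12.83 years.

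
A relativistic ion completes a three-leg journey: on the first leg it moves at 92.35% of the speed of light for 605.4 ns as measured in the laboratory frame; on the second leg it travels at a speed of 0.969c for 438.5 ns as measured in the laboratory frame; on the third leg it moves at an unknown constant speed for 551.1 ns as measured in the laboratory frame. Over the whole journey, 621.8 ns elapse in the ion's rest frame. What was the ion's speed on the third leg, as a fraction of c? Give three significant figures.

β = 0.860

Leg 1: β = 0.9235; γ = 1/√(1 − 0.9235²) = 1/√0.1471 = 2.607; τ_1 = 605.4/2.607 = 232.2 ns.
Leg 2: γ = 1/√(1 − 0.969²) = 1/√0.06104 = 4.048; τ_2 = 438.5/4.048 = 108.3 ns.
Leg 3: speed unknown; τ_3 = 551.1/γ_3.
Total proper time: 232.2 + 108.3 + τ_3 = 621.8, so τ_3 = 621.8 − 340.6 = 281.2 ns.
γ_3 = 551.1/281.2 = 1.960; β = √(1 − 1/γ²) = √0.7396.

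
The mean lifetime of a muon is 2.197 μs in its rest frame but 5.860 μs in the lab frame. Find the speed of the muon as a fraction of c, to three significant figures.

γ = Δt/τ₀ = 5.860/2.197 = 2.667
β = √(1 − 1/γ²) = √(1 − 0.1406) = √0.8594

v = 0.927c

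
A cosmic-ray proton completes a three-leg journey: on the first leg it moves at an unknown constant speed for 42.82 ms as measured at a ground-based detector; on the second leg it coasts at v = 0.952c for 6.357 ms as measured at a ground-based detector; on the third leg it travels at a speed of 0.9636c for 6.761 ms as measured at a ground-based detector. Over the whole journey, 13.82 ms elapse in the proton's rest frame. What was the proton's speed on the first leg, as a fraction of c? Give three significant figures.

β = 0.972

Leg 1: speed unknown; τ_1 = 42.82/γ_1.
Leg 2: γ = 1/√(1 − 0.952²) = 1/√0.09370 = 3.267; τ_2 = 6.357/3.267 = 1.946 ms.
Leg 3: γ = 1/√(1 − 0.9636²) = 1/√0.07148 = 3.740; τ_3 = 6.761/3.740 = 1.808 ms.
Total proper time: τ_1 + 1.946 + 1.808 = 13.82, so τ_1 = 13.82 − 3.753 = 10.07 ms.
γ_1 = 42.82/10.07 = 4.254; β = √(1 − 1/γ²) = √0.9447.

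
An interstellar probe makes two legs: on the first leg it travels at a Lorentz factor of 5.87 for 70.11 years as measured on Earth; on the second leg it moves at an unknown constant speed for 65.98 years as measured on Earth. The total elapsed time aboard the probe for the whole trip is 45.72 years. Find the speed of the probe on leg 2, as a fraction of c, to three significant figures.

β = 0.859

Leg 1: γ = 5.87; τ_1 = 70.11/5.870 = 11.94 years.
Leg 2: speed unknown; τ_2 = 65.98/γ_2.
Total proper time: 11.94 + τ_2 = 45.72, so τ_2 = 45.72 − 11.94 = 33.78 years.
γ_2 = 65.98/33.78 = 1.953; β = √(1 − 1/γ²) = √0.7379.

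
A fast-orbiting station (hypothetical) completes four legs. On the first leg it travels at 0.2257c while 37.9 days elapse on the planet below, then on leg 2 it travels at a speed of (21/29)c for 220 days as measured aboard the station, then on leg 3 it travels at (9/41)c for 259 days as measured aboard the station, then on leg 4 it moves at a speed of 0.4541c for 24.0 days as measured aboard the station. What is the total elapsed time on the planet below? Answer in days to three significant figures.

Leg 1: 37.9 days is already measured on the planet below.
Leg 2: γ = 1/√(1 − (21/29)²) = 29/20 = 1.450; Δt_2 = 1.450 × 220 = 319.0 days.
Leg 3: γ = 1/√(1 − (9/41)²) = 41/40 = 1.025; Δt_3 = 1.025 × 259 = 265.5 days.
Leg 4: γ = 1/√(1 − 0.4541²) = 1/√0.7938 = 1.122; Δt_4 = 1.122 × 24.0 = 26.94 days.
Total: 37.90 + 319.0 + 265.5 + 26.94 days.

Δt = 649 days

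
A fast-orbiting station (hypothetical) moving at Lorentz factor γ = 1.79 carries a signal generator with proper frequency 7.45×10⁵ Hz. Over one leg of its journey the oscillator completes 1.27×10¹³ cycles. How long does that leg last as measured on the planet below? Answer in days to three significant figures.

γ = 1.79
Proper time for N cycles: τ = N/f = 1.27×10¹³/(7.45×10⁵) = 1.705×10⁷ s = 197.3 days.
Lab-frame duration Δt = γτ = 1.790 × 197.3 = 353.2 days.

Δt = 353 days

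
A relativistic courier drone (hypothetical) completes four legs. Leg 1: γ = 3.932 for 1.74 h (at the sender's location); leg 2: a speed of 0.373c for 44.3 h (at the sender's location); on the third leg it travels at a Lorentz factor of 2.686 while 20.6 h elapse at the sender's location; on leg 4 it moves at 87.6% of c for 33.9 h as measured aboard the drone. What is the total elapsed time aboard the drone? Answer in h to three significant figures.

Leg 1: γ = 3.932; τ_1 = 1.74/3.932 = 0.4425 h.
Leg 2: γ = 1/√(1 − 0.373²) = 1/√0.8609 = 1.078; τ_2 = 44.3/1.078 = 41.10 h.
Leg 3: γ = 2.686; τ_3 = 20.6/2.686 = 7.669 h.
Leg 4: 33.9 h is already measured aboard the drone.
Total: 0.4425 + 41.10 + 7.669 + 33.90 h.

τ = 83.1 h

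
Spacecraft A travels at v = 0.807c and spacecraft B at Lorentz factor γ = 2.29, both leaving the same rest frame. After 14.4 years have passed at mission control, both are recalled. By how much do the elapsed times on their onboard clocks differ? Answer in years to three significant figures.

|τ_A − τ_B| = 2.22 years

A: γ = 1/√(1 − 0.807²) = 1/√0.3488 = 1.693; τ_A = 14.4/1.693 = 8.504 years.
B: γ = 2.29; τ_B = 14.4/2.290 = 6.288 years.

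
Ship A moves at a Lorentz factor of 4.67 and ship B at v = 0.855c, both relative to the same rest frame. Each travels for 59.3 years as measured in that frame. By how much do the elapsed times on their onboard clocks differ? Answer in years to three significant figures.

|τ_A − τ_B| = 18.1 years

A: γ = 4.67; τ_A = 59.3/4.670 = 12.70 years.
B: γ = 1/√(1 − 0.855²) = 1/√0.2690 = 1.928; τ_B = 59.3/1.928 = 30.75 years.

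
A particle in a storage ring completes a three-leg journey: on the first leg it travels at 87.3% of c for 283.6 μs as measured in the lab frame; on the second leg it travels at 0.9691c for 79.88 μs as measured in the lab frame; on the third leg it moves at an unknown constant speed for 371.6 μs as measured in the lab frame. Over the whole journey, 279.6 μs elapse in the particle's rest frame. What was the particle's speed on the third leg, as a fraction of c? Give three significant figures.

Leg 1: β = 0.873; γ = 1/√(1 − 0.873²) = 1/√0.2379 = 2.050; τ_1 = 283.6/2.050 = 138.3 μs.
Leg 2: γ = 1/√(1 − 0.9691²) = 1/√0.06085 = 4.054; τ_2 = 79.88/4.054 = 19.70 μs.
Leg 3: speed unknown; τ_3 = 371.6/γ_3.
Total proper time: 138.3 + 19.70 + τ_3 = 279.6, so τ_3 = 279.6 − 158.0 = 121.6 μs.
γ_3 = 371.6/121.6 = 3.056; β = √(1 − 1/γ²) = √0.8930.

β = 0.945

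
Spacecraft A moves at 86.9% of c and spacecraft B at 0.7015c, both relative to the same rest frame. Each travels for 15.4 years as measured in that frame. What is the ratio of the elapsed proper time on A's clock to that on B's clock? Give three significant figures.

τ_A/τ_B = 0.694

A: β = 0.869; γ = 1/√(1 − 0.869²) = 1/√0.2448 = 2.021. B: γ = 1/√(1 − 0.7015²) = 1/√0.5079 = 1.403.
τ_A/τ_B = γ_B/γ_A = 1.403/2.021 = 0.6943, so τ_A/τ_B = 0.6943.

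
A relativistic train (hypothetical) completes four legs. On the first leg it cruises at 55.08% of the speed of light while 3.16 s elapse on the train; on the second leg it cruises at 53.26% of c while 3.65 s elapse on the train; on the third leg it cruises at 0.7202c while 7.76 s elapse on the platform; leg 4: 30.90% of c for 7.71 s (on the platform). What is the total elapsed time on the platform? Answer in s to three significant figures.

Leg 1: β = 0.5508; γ = 1/√(1 − 0.5508²) = 1/√0.6966 = 1.198; Δt_1 = 1.198 × 3.16 = 3.786 s.
Leg 2: β = 0.5326; γ = 1/√(1 − 0.5326²) = 1/√0.7163 = 1.182; Δt_2 = 1.182 × 3.65 = 4.313 s.
Leg 3: 7.76 s is already measured on the platform.
Leg 4: 7.71 s is already measured on the platform.
Total: 3.786 + 4.313 + 7.760 + 7.710 s.

Δt = 23.6 s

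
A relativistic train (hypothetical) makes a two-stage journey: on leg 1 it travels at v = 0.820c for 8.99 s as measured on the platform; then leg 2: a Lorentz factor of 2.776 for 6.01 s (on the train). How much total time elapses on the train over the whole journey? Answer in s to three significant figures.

Leg 1: γ = 1/√(1 − 0.820²) = 1/√0.3276 = 1.747; τ_1 = 8.99/1.747 = 5.146 s.
Leg 2: 6.01 s is already measured on the train.
Total: 5.146 + 6.010 s.

τ = 11.2 s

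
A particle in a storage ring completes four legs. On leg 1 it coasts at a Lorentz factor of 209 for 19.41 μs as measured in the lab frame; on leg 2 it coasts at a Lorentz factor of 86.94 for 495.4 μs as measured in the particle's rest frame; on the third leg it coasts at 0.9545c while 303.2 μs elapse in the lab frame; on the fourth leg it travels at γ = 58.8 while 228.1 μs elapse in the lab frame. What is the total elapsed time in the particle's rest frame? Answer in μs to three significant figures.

Leg 1: γ = 209; τ_1 = 19.41/209.0 = 0.09287 μs.
Leg 2: 495.4 μs is already measured in the particle's rest frame.
Leg 3: γ = 1/√(1 − 0.9545²) = 1/√0.08893 = 3.353; τ_3 = 303.2/3.353 = 90.42 μs.
Leg 4: γ = 58.8; τ_4 = 228.1/58.80 = 3.879 μs.
Total: 0.09287 + 495.4 + 90.42 + 3.879 μs.

τ = 590 μs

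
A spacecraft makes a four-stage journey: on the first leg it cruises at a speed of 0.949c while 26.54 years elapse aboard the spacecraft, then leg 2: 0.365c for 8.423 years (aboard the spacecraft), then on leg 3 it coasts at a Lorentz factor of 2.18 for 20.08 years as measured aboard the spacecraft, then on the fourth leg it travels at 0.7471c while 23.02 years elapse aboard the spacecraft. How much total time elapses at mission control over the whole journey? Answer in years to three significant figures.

Leg 1: γ = 1/√(1 − 0.949²) = 1/√0.09940 = 3.172; Δt_1 = 3.172 × 26.54 = 84.18 years.
Leg 2: γ = 1/√(1 − 0.365²) = 1/√0.8668 = 1.074; Δt_2 = 1.074 × 8.423 = 9.047 years.
Leg 3: γ = 2.18; Δt_3 = 2.180 × 20.08 = 43.77 years.
Leg 4: γ = 1/√(1 − 0.7471²) = 1/√0.4418 = 1.504; Δt_4 = 1.504 × 23.02 = 34.63 years.
Total: 84.18 + 9.047 + 43.77 + 34.63 years.

Δt = 172 years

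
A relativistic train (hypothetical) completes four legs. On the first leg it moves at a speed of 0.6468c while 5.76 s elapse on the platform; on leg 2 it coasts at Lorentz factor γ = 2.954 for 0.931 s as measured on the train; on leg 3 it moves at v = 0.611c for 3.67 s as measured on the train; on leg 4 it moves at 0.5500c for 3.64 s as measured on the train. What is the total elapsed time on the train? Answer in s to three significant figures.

τ = 12.6 s

Leg 1: γ = 1/√(1 − 0.6468²) = 1/√0.5816 = 1.311; τ_1 = 5.76/1.311 = 4.393 s.
Leg 2: 0.931 s is already measured on the train.
Leg 3: 3.67 s is already measured on the train.
Leg 4: 3.64 s is already measured on the train.
Total: 4.393 + 0.9310 + 3.670 + 3.640 s.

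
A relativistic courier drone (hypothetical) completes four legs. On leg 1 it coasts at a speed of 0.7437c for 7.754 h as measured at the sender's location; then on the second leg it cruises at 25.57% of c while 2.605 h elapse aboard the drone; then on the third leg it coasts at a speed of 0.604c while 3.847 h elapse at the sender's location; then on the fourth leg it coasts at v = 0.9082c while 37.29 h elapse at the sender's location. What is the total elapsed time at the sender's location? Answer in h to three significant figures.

Δt = 51.6 h

Leg 1: 7.754 h is already measured at the sender's location.
Leg 2: β = 0.2557; γ = 1/√(1 − 0.2557²) = 1/√0.9346 = 1.034; Δt_2 = 1.034 × 2.605 = 2.695 h.
Leg 3: 3.847 h is already measured at the sender's location.
Leg 4: 37.29 h is already measured at the sender's location.
Total: 7.754 + 2.695 + 3.847 + 37.29 h.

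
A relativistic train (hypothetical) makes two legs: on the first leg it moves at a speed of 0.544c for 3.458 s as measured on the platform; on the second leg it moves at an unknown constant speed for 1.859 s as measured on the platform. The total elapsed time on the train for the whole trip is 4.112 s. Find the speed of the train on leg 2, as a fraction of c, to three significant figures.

Leg 1: γ = 1/√(1 − 0.544²) = 1/√0.7041 = 1.192; τ_1 = 3.458/1.192 = 2.902 s.
Leg 2: speed unknown; τ_2 = 1.859/γ_2.
Total proper time: 2.902 + τ_2 = 4.112, so τ_2 = 4.112 − 2.902 = 1.210 s.
γ_2 = 1.859/1.210 = 1.536; β = √(1 − 1/γ²) = √0.5760.

β = 0.759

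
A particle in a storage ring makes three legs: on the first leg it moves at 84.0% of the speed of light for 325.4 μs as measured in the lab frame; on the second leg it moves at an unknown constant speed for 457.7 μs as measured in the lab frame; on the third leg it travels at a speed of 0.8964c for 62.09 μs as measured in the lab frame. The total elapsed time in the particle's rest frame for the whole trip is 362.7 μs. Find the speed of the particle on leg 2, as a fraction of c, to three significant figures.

β = 0.938

Leg 1: β = 0.840; γ = 1/√(1 − 0.840²) = 1/√0.2944 = 1.843; τ_1 = 325.4/1.843 = 176.6 μs.
Leg 2: speed unknown; τ_2 = 457.7/γ_2.
Leg 3: γ = 1/√(1 − 0.8964²) = 1/√0.1965 = 2.256; τ_3 = 62.09/2.256 = 27.52 μs.
Total proper time: 176.6 + τ_2 + 27.52 = 362.7, so τ_2 = 362.7 − 204.1 = 158.6 μs.
γ_2 = 457.7/158.6 = 2.885; β = √(1 − 1/γ²) = √0.8799.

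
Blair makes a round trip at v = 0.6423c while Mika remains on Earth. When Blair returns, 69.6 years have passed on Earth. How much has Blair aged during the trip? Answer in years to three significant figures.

τ = 53.3 years

γ = 1/√(1 − 0.6423²) = 1/√0.5875 = 1.305
Blair's clock measures proper time along the trip: τ = Δt/γ = 69.6/1.305 years.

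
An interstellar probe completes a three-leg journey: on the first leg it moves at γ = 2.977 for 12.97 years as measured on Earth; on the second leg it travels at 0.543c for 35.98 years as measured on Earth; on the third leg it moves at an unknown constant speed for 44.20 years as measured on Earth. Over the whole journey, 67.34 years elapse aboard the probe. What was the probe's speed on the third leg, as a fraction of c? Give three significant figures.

Leg 1: γ = 2.977; τ_1 = 12.97/2.977 = 4.357 years.
Leg 2: γ = 1/√(1 − 0.543²) = 1/√0.7052 = 1.191; τ_2 = 35.98/1.191 = 30.21 years.
Leg 3: speed unknown; τ_3 = 44.20/γ_3.
Total proper time: 4.357 + 30.21 + τ_3 = 67.34, so τ_3 = 67.34 − 34.57 = 32.77 years.
γ_3 = 44.20/32.77 = 1.349; β = √(1 − 1/γ²) = √0.4503.

β = 0.671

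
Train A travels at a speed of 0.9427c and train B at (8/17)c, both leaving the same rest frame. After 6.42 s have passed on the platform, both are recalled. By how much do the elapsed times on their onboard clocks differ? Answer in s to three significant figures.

|τ_A − τ_B| = 3.52 s

A: γ = 1/√(1 − 0.9427²) = 1/√0.1113 = 2.997; τ_A = 6.42/2.997 = 2.142 s.
B: γ = 1/√(1 − (8/17)²) = 17/15 ≈ 1.133; τ_B = 6.42/1.133 = 5.665 s.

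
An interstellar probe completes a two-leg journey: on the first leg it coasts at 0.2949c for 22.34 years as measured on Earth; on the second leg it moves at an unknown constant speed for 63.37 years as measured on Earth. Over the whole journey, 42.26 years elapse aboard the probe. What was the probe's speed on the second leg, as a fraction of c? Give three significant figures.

Leg 1: γ = 1/√(1 − 0.2949²) = 1/√0.9130 = 1.047; τ_1 = 22.34/1.047 = 21.35 years.
Leg 2: speed unknown; τ_2 = 63.37/γ_2.
Total proper time: 21.35 + τ_2 = 42.26, so τ_2 = 42.26 − 21.35 = 20.91 years.
γ_2 = 63.37/20.91 = 3.030; β = √(1 − 1/γ²) = √0.8911.

β = 0.944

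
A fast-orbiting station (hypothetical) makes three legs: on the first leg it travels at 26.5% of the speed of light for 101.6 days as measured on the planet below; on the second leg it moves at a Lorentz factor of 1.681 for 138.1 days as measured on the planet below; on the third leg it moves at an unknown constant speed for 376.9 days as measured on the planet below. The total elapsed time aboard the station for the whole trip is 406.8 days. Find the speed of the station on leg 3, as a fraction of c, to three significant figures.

β = 0.799

Leg 1: β = 0.265; γ = 1/√(1 − 0.265²) = 1/√0.9298 = 1.037; τ_1 = 101.6/1.037 = 97.97 days.
Leg 2: γ = 1.681; τ_2 = 138.1/1.681 = 82.15 days.
Leg 3: speed unknown; τ_3 = 376.9/γ_3.
Total proper time: 97.97 + 82.15 + τ_3 = 406.8, so τ_3 = 406.8 − 180.1 = 226.7 days.
γ_3 = 376.9/226.7 = 1.663; β = √(1 − 1/γ²) = √0.6383.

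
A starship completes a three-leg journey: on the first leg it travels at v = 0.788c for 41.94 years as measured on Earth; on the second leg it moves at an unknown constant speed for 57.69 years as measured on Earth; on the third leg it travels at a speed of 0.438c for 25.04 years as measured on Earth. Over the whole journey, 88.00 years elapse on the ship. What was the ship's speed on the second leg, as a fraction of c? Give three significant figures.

β = 0.726

Leg 1: γ = 1/√(1 − 0.788²) = 1/√0.3791 = 1.624; τ_1 = 41.94/1.624 = 25.82 years.
Leg 2: speed unknown; τ_2 = 57.69/γ_2.
Leg 3: γ = 1/√(1 − 0.438²) = 1/√0.8082 = 1.112; τ_3 = 25.04/1.112 = 22.51 years.
Total proper time: 25.82 + τ_2 + 22.51 = 88.00, so τ_2 = 88.00 − 48.33 = 39.67 years.
γ_2 = 57.69/39.67 = 1.454; β = √(1 − 1/γ²) = √0.5272.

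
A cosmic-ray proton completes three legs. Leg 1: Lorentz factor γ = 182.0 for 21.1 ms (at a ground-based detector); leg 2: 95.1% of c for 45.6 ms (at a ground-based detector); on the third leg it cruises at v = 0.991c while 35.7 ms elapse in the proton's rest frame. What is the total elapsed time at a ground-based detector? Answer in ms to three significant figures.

Δt = 333 ms

Leg 1: 21.1 ms is already measured at a ground-based detector.
Leg 2: 45.6 ms is already measured at a ground-based detector.
Leg 3: γ = 1/√(1 − 0.991²) = 1/√0.01792 = 7.470; Δt_3 = 7.470 × 35.7 = 266.7 ms.
Total: 21.10 + 45.60 + 266.7 ms.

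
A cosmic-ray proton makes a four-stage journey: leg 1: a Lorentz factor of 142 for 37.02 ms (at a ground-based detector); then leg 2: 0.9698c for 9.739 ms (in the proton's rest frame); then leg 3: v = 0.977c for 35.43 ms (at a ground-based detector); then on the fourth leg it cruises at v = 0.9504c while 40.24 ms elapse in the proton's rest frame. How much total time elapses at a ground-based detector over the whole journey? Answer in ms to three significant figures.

Leg 1: 37.02 ms is already measured at a ground-based detector.
Leg 2: γ = 1/√(1 − 0.9698²) = 1/√0.05949 = 4.100; Δt_2 = 4.100 × 9.739 = 39.93 ms.
Leg 3: 35.43 ms is already measured at a ground-based detector.
Leg 4: γ = 1/√(1 − 0.9504²) = 1/√0.09674 = 3.215; Δt_4 = 3.215 × 40.24 = 129.4 ms.
Total: 37.02 + 39.93 + 35.43 + 129.4 ms.

Δt = 242 ms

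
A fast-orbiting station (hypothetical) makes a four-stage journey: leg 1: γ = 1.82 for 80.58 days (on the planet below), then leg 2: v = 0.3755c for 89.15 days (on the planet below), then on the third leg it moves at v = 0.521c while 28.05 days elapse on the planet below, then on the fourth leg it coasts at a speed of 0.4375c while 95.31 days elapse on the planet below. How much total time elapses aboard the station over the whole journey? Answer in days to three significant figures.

τ = 237 days

Leg 1: γ = 1.82; τ_1 = 80.58/1.820 = 44.27 days.
Leg 2: γ = 1/√(1 − 0.3755²) = 1/√0.8590 = 1.079; τ_2 = 89.15/1.079 = 82.63 days.
Leg 3: γ = 1/√(1 − 0.521²) = 1/√0.7286 = 1.172; τ_3 = 28.05/1.172 = 23.94 days.
Leg 4: γ = 1/√(1 − 0.4375²) = 1/√0.8086 = 1.112; τ_4 = 95.31/1.112 = 85.70 days.
Total: 44.27 + 82.63 + 23.94 + 85.70 days.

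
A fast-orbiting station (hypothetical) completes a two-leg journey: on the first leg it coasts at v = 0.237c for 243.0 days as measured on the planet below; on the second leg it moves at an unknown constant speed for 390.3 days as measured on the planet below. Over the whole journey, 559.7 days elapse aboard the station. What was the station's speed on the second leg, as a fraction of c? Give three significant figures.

Leg 1: γ = 1/√(1 − 0.237²) = 1/√0.9438 = 1.029; τ_1 = 243.0/1.029 = 236.1 days.
Leg 2: speed unknown; τ_2 = 390.3/γ_2.
Total proper time: 236.1 + τ_2 = 559.7, so τ_2 = 559.7 − 236.1 = 323.6 days.
γ_2 = 390.3/323.6 = 1.206; β = √(1 − 1/γ²) = √0.3125.

β = 0.559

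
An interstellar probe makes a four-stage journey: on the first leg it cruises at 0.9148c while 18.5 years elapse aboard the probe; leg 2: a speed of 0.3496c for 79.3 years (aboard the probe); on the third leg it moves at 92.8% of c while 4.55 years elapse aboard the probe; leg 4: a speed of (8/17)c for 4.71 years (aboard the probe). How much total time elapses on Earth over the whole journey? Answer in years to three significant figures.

Leg 1: γ = 1/√(1 − 0.9148²) = 1/√0.1631 = 2.476; Δt_1 = 2.476 × 18.5 = 45.80 years.
Leg 2: γ = 1/√(1 − 0.3496²) = 1/√0.8778 = 1.067; Δt_2 = 1.067 × 79.3 = 84.64 years.
Leg 3: β = 0.928; γ = 1/√(1 − 0.928²) = 1/√0.1388 = 2.684; Δt_3 = 2.684 × 4.55 = 12.21 years.
Leg 4: γ = 1/√(1 − (8/17)²) = 17/15 ≈ 1.133; Δt_4 = 1.133 × 4.71 = 5.338 years.
Total: 45.80 + 84.64 + 12.21 + 5.338 years.

Δt = 148 years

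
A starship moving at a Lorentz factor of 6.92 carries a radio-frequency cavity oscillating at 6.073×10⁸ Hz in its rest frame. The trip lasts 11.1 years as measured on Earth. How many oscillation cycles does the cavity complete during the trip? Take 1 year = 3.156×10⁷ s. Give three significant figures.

N = 3.07×10¹⁶

γ = 6.92
The oscillator's own cycle count is N = f × τ where τ is the proper time on the ship. τ = Δt/γ = 11.1/6.920 = 1.604 years = 5.062×10⁷ s.
N = 6.073×10⁸ × 5.062×10⁷ = 3.074×10¹⁶.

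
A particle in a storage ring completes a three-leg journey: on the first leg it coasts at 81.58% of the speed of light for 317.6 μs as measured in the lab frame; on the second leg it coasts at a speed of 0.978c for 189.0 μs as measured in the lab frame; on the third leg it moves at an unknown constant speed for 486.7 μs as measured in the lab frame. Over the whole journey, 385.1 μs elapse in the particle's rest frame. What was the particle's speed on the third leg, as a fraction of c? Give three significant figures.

Leg 1: β = 0.8158; γ = 1/√(1 − 0.8158²) = 1/√0.3345 = 1.729; τ_1 = 317.6/1.729 = 183.7 μs.
Leg 2: γ = 1/√(1 − 0.978²) = 1/√0.04352 = 4.794; τ_2 = 189.0/4.794 = 39.43 μs.
Leg 3: speed unknown; τ_3 = 486.7/γ_3.
Total proper time: 183.7 + 39.43 + τ_3 = 385.1, so τ_3 = 385.1 − 223.1 = 162.0 μs.
γ_3 = 486.7/162.0 = 3.004; β = √(1 − 1/γ²) = √0.8892.

β = 0.943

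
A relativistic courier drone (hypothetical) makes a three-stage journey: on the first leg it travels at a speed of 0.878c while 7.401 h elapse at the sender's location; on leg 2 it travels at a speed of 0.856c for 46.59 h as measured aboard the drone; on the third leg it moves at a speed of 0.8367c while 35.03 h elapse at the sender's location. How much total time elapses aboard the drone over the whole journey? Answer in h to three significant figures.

τ = 69.3 h

Leg 1: γ = 1/√(1 − 0.878²) = 1/√0.2291 = 2.089; τ_1 = 7.401/2.089 = 3.543 h.
Leg 2: 46.59 h is already measured aboard the drone.
Leg 3: γ = 1/√(1 − 0.8367²) = 1/√0.2999 = 1.826; τ_3 = 35.03/1.826 = 19.18 h.
Total: 3.543 + 46.59 + 19.18 h.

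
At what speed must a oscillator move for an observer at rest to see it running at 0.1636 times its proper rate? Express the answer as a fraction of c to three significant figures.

β = 0.987

Rate ratio = 1/γ, so γ = 1/0.1636 = 6.112.
β = √(1 − 1/γ²) = √(1 − 0.1636²) = √0.9732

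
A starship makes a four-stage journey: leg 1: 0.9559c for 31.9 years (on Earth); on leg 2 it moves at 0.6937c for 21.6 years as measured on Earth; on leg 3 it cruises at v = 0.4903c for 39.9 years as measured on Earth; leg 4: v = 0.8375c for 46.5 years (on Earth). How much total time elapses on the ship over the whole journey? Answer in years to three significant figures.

Leg 1: γ = 1/√(1 − 0.9559²) = 1/√0.08626 = 3.405; τ_1 = 31.9/3.405 = 9.369 years.
Leg 2: γ = 1/√(1 − 0.6937²) = 1/√0.5188 = 1.388; τ_2 = 21.6/1.388 = 15.56 years.
Leg 3: γ = 1/√(1 − 0.4903²) = 1/√0.7596 = 1.147; τ_3 = 39.9/1.147 = 34.77 years.
Leg 4: γ = 1/√(1 − 0.8375²) = 1/√0.2986 = 1.830; τ_4 = 46.5/1.830 = 25.41 years.
Total: 9.369 + 15.56 + 34.77 + 25.41 years.

τ = 85.1 years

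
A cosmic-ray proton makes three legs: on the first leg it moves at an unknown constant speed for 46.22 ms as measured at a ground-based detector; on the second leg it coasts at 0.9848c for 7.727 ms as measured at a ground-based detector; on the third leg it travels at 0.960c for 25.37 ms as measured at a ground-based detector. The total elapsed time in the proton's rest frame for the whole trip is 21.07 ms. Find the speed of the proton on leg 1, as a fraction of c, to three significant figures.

β = 0.962

Leg 1: speed unknown; τ_1 = 46.22/γ_1.
Leg 2: γ = 1/√(1 − 0.9848²) = 1/√0.03017 = 5.757; τ_2 = 7.727/5.757 = 1.342 ms.
Leg 3: γ = 1/√(1 − 0.960²) = 25/7 ≈ 3.571; τ_3 = 25.37/3.571 = 7.104 ms.
Total proper time: τ_1 + 1.342 + 7.104 = 21.07, so τ_1 = 21.07 − 8.446 = 12.62 ms.
γ_1 = 46.22/12.62 = 3.661; β = √(1 − 1/γ²) = √0.9254.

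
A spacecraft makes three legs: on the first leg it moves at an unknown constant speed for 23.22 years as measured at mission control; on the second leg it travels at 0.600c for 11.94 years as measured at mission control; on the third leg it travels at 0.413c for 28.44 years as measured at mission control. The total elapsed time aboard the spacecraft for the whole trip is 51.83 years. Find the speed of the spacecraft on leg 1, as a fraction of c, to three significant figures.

β = 0.709

Leg 1: speed unknown; τ_1 = 23.22/γ_1.
Leg 2: γ = 1/√(1 − 0.600²) = 5/4 = 1.250; τ_2 = 11.94/1.250 = 9.552 years.
Leg 3: γ = 1/√(1 − 0.413²) = 1/√0.8294 = 1.098; τ_3 = 28.44/1.098 = 25.90 years.
Total proper time: τ_1 + 9.552 + 25.90 = 51.83, so τ_1 = 51.83 − 35.45 = 16.38 years.
γ_1 = 23.22/16.38 = 1.418; β = √(1 − 1/γ²) = √0.5026.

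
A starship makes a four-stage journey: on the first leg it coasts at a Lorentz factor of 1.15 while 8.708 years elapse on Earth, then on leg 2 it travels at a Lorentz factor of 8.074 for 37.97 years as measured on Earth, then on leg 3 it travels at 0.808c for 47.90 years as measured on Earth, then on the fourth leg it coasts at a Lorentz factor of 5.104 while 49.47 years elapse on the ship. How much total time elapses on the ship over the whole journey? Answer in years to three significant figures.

Leg 1: γ = 1.15; τ_1 = 8.708/1.150 = 7.572 years.
Leg 2: γ = 8.074; τ_2 = 37.97/8.074 = 4.703 years.
Leg 3: γ = 1/√(1 − 0.808²) = 1/√0.3471 = 1.697; τ_3 = 47.90/1.697 = 28.22 years.
Leg 4: 49.47 years is already measured on the ship.
Total: 7.572 + 4.703 + 28.22 + 49.47 years.

τ = 90.0 years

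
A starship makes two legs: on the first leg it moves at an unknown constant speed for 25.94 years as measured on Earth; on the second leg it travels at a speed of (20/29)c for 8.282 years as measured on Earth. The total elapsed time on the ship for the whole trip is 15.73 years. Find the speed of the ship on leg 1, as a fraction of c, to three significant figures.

Leg 1: speed unknown; τ_1 = 25.94/γ_1.
Leg 2: γ = 1/√(1 − (20/29)²) = 29/21 ≈ 1.381; τ_2 = 8.282/1.381 = 5.997 years.
Total proper time: τ_1 + 5.997 = 15.73, so τ_1 = 15.73 − 5.997 = 9.733 years.
γ_1 = 25.94/9.733 = 2.665; β = √(1 − 1/γ²) = √0.8592.

β = 0.927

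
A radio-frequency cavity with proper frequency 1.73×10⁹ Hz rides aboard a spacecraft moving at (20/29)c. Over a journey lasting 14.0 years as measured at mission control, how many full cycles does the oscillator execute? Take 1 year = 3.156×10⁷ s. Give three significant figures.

N = 5.54×10¹⁷

γ = 1/√(1 − (20/29)²) = 29/21 ≈ 1.381
The oscillator's own cycle count is N = f × τ where τ is the proper time aboard the spacecraft. τ = Δt/γ = 14.0/1.381 = 10.14 years = 3.200×10⁸ s.
N = 1.73×10⁹ × 3.200×10⁸ = 5.535×10¹⁷.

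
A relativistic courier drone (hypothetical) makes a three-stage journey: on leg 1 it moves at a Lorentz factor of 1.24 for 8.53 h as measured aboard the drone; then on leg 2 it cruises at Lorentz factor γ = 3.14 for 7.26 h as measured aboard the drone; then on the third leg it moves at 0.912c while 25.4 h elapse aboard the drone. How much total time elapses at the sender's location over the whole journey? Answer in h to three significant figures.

Δt = 95.3 h

Leg 1: γ = 1.24; Δt_1 = 1.240 × 8.53 = 10.58 h.
Leg 2: γ = 3.14; Δt_2 = 3.140 × 7.26 = 22.80 h.
Leg 3: γ = 1/√(1 − 0.912²) = 1/√0.1683 = 2.438; Δt_3 = 2.438 × 25.4 = 61.92 h.
Total: 10.58 + 22.80 + 61.92 h.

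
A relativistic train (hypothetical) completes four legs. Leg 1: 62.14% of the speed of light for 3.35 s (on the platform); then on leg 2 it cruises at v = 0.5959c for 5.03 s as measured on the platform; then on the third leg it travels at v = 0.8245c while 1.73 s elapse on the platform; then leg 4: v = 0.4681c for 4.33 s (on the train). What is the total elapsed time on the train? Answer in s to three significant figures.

Leg 1: β = 0.6214; γ = 1/√(1 − 0.6214²) = 1/√0.6139 = 1.276; τ_1 = 3.35/1.276 = 2.625 s.
Leg 2: γ = 1/√(1 − 0.5959²) = 1/√0.6449 = 1.245; τ_2 = 5.03/1.245 = 4.039 s.
Leg 3: γ = 1/√(1 − 0.8245²) = 1/√0.3202 = 1.767; τ_3 = 1.73/1.767 = 0.9789 s.
Leg 4: 4.33 s is already measured on the train.
Total: 2.625 + 4.039 + 0.9789 + 4.330 s.

τ = 12.0 s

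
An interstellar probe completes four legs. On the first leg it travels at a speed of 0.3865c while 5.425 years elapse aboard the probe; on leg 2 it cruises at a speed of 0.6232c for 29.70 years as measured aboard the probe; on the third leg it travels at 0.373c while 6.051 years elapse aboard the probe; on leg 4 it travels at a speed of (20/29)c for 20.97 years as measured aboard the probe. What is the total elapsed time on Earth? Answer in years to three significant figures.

Δt = 79.3 years

Leg 1: γ = 1/√(1 − 0.3865²) = 1/√0.8506 = 1.084; Δt_1 = 1.084 × 5.425 = 5.882 years.
Leg 2: γ = 1/√(1 − 0.6232²) = 1/√0.6116 = 1.279; Δt_2 = 1.279 × 29.70 = 37.98 years.
Leg 3: γ = 1/√(1 − 0.373²) = 1/√0.8609 = 1.078; Δt_3 = 1.078 × 6.051 = 6.522 years.
Leg 4: γ = 1/√(1 − (20/29)²) = 29/21 ≈ 1.381; Δt_4 = 1.381 × 20.97 = 28.96 years.
Total: 5.882 + 37.98 + 6.522 + 28.96 years.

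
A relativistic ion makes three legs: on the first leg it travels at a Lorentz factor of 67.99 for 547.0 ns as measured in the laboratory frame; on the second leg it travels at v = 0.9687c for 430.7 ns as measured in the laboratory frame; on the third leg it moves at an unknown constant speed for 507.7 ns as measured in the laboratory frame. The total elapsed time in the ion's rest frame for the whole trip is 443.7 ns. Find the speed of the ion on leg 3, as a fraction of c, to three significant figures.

β = 0.762

Leg 1: γ = 67.99; τ_1 = 547.0/67.99 = 8.045 ns.
Leg 2: γ = 1/√(1 − 0.9687²) = 1/√0.06162 = 4.028; τ_2 = 430.7/4.028 = 106.9 ns.
Leg 3: speed unknown; τ_3 = 507.7/γ_3.
Total proper time: 8.045 + 106.9 + τ_3 = 443.7, so τ_3 = 443.7 − 115.0 = 328.7 ns.
γ_3 = 507.7/328.7 = 1.544; β = √(1 − 1/γ²) = √0.5807.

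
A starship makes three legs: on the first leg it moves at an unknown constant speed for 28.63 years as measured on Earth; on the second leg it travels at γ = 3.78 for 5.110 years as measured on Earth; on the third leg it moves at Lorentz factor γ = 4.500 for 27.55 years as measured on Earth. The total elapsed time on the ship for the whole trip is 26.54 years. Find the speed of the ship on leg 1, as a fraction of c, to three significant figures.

Leg 1: speed unknown; τ_1 = 28.63/γ_1.
Leg 2: γ = 3.78; τ_2 = 5.110/3.780 = 1.352 years.
Leg 3: γ = 4.500; τ_3 = 27.55/4.500 = 6.122 years.
Total proper time: τ_1 + 1.352 + 6.122 = 26.54, so τ_1 = 26.54 − 7.474 = 19.07 years.
γ_1 = 28.63/19.07 = 1.502; β = √(1 − 1/γ²) = √0.5565.

β = 0.746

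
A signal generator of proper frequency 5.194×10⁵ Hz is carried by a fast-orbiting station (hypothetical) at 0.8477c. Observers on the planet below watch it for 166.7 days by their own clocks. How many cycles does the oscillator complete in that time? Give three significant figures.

N = 3.97×10¹²

γ = 1/√(1 − 0.8477²) = 1/√0.2814 = 1.885
During 166.7 days of lab time, the oscillator's proper time advances by τ = Δt/γ = 166.7/1.885 = 88.43 days = 7.640×10⁶ s.
N = f × τ = 5.194×10⁵ × 7.640×10⁶ = 3.968×10¹².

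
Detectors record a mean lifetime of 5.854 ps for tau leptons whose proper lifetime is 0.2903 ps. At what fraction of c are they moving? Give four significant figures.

β = 0.9988

γ = Δt/τ₀ = 5.854/0.2903 = 20.17
β = √(1 − 1/γ²) = √(1 − 0.002459) = √0.9975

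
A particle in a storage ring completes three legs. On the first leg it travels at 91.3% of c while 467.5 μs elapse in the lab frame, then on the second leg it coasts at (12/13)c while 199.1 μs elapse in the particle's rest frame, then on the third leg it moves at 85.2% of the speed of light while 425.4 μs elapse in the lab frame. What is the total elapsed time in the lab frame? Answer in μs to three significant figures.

Δt = 1410 μs

Leg 1: 467.5 μs is already measured in the lab frame.
Leg 2: γ = 1/√(1 − (12/13)²) = 13/5 = 2.600; Δt_2 = 2.600 × 199.1 = 517.7 μs.
Leg 3: 425.4 μs is already measured in the lab frame.
Total: 467.5 + 517.7 + 425.4 μs.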